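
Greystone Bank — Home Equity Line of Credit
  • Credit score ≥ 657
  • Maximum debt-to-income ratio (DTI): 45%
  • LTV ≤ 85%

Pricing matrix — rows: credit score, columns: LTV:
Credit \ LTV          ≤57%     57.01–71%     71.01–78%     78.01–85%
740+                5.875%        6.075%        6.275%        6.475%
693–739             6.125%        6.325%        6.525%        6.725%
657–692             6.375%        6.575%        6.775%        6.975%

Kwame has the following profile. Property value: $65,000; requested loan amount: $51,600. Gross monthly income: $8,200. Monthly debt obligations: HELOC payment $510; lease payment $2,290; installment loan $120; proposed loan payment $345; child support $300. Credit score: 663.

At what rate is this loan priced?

Credit score 663 ≥ 657; Total monthly debts = (510 + 2,290 + 120 + 345 + 300) = 3,565. DTI = 3,565/8,200 = 43.5% ≤ 45%
LTV = 51,600/65,000 = 79.4% ≤ 85%
Credit 663 → row 657–692; LTV 79.4% → column 78.01–85%. Grid cell → 6.975%.

6.975%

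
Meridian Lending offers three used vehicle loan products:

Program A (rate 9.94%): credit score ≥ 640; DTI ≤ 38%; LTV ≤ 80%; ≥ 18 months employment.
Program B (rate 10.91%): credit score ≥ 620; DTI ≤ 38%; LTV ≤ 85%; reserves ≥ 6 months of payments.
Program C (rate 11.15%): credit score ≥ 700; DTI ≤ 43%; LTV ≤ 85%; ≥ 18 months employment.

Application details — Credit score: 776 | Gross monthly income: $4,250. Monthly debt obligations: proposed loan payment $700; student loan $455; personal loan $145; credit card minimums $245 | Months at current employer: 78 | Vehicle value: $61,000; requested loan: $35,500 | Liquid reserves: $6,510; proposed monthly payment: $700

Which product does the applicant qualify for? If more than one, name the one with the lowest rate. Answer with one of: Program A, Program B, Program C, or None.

Total debts = (700 + 455 + 145 + 245) = 1,545; DTI = 1,545/4,250 = 36.4%.
LTV = 35,500/61,000 = 58.2%.
Reserves = 6,510/700 = 9.3 months.
Program A: score 776 ≥ 640; DTI 36.4% ≤ 38%; LTV 58.2% ≤ 80%; employment 78 ≥ 18 mo → qualifies.
Program B: score 776 ≥ 620; DTI 36.4% ≤ 38%; LTV 58.2% ≤ 85%; reserves 9.3 ≥ 6 mo → qualifies.
Program C: score 776 ≥ 700; DTI 36.4% ≤ 43%; LTV 58.2% ≤ 85%; employment 78 ≥ 18 mo → qualifies.
Qualifying: Program A, Program B, Program C. Lowest rate is 9.94% → Program A.

Program A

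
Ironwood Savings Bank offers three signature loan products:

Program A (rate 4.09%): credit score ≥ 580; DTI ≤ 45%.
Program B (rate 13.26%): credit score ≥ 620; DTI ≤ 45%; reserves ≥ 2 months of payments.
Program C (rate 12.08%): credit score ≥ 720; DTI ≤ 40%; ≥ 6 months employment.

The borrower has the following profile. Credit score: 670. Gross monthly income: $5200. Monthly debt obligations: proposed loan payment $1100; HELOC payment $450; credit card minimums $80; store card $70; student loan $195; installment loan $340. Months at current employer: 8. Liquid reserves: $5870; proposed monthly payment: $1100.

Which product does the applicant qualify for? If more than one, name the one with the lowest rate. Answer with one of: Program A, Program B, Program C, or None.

Total debts = (1,100 + 450 + 80 + 70 + 195 + 340) = 2,235; DTI = 2,235/5,200 = 43%.
Reserves = 5,870/1,100 = 5.3 months.
Program A: score 670 ≥ 580; DTI 43% ≤ 45% → qualifies.
Program B: score 670 ≥ 620; DTI 43% ≤ 45%; reserves 5.3 ≥ 2 mo → qualifies.
Program C: score 670 < 720; DTI 43% > 40%; employment 8 ≥ 6 mo → does not qualify.
Qualifying: Program A, Program B. Lowest rate is 4.09% → Program A.

Program A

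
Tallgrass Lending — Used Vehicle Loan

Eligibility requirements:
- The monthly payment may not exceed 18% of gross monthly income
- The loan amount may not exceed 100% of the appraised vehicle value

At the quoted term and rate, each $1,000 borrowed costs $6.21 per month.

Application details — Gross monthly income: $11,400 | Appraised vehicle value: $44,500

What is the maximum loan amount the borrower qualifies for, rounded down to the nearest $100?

$44,500

Payment cap: 18% × $11,400 = $2,052/month.
At $6.21 per $1,000, that supports 2,052/6.21 × 1,000 ≈ $330,434 → $330,400.
LTV cap: 100% × $44,500 = $44,500 → $44,500.
Binding constraint: loan-to-value.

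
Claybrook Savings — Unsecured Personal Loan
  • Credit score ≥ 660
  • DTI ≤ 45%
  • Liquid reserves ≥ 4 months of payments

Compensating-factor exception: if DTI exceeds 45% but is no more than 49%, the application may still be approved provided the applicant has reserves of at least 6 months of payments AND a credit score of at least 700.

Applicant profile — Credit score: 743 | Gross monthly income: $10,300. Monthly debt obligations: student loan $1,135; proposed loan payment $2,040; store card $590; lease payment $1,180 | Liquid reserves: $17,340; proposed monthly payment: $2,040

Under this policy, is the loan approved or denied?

Approved

Credit score 743 ≥ 660 (meets base)
Total debts = (1,135 + 2,040 + 590 + 1,180) = 4,945. DTI = 4,945/10,300 = 48% > 45% — standard DTI limit exceeded.
Liquid reserves cover 17,340/2,040 = 8.5 months — ≥ 4 required
DTI 48% is within the 45%–49% exception band; checking compensating factors.
Reserves 8.5 ≥ 6 months; credit score 743 ≥ 700.
Both override conditions satisfied; DTI exception granted.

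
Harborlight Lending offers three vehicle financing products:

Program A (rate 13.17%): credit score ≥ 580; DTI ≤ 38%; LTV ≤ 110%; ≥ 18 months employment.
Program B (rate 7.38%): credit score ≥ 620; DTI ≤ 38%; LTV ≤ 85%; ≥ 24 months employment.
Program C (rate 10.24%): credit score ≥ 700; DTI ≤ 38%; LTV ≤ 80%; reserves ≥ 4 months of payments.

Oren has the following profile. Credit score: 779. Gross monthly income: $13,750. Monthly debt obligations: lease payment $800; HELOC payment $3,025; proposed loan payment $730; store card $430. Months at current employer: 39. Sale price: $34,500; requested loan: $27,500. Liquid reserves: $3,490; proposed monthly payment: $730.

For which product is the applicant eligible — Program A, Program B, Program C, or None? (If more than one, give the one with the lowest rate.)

Total debts = (800 + 3,025 + 730 + 430) = 4,985; DTI = 4,985/13,750 = 36.3%.
LTV = 27,500/34,500 = 79.7%.
Reserves = 3,490/730 = 4.8 months.
Program A: score 779 ≥ 580; DTI 36.3% ≤ 38%; LTV 79.7% ≤ 110%; employment 39 ≥ 18 mo → qualifies.
Program B: score 779 ≥ 620; DTI 36.3% ≤ 38%; LTV 79.7% ≤ 85%; employment 39 ≥ 24 mo → qualifies.
Program C: score 779 ≥ 700; DTI 36.3% ≤ 38%; LTV 79.7% ≤ 80%; reserves 4.8 ≥ 4 mo → qualifies.
Qualifying: Program A, Program B, Program C. Lowest rate is 7.38% → Program B.

Program B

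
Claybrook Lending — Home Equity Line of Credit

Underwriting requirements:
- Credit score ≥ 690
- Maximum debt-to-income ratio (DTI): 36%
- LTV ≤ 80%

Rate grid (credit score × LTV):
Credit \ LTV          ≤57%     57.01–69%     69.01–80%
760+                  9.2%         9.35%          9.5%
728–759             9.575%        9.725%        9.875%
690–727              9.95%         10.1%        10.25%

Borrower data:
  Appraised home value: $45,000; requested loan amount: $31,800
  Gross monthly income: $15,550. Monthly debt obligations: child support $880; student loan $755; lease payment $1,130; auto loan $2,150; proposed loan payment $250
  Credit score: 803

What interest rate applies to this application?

Credit score 803 ≥ 690; Total monthly debts = (880 + 755 + 1,130 + 2,150 + 250) = 5,165. DTI = 5,165/15,550 = 33.2% ≤ 36%
LTV: 31,800 ÷ 45,000 = 70.7%, within 80% cap
Row: 803 falls in 760+. Column: 70.7% falls in 69.01–80%. Rate = 9.5%.

9.5%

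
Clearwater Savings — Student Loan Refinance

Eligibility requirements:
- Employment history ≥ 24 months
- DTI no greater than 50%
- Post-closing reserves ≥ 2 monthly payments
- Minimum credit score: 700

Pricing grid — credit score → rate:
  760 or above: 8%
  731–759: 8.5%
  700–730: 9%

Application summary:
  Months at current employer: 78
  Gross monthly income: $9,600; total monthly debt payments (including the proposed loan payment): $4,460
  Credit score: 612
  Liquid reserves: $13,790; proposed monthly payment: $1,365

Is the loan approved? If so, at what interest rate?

Credit score 612 < 700 (below minimum)
Debt-to-income = 4,460/9,600 = 46.5% — meets 50% limit
Employment 78 ≥ 24 months
Reserves: 13,790 ÷ 1,365 = 10.1 months (meets 2-month minimum)
Not all requirements met → denied.

Denied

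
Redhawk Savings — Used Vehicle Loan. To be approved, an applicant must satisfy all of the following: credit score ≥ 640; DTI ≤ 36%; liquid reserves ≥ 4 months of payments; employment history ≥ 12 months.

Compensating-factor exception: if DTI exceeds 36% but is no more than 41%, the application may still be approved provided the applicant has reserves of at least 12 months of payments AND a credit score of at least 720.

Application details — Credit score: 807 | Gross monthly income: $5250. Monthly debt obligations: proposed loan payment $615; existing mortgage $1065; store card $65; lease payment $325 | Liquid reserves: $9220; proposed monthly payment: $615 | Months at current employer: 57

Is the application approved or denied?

Approved

Credit score 807 ≥ 640 (meets base)
Total debts = (615 + 1,065 + 65 + 325) = 2,070. DTI: 2,070 ÷ 5,250 = 39.4%, over the 36% base limit.
Reserves: 9,220 ÷ 615 = 15.0 months (meets 4-month minimum)
Employment 57 ≥ 12 months
39.4% falls in the override range (36%–41%), so the compensating-factor test applies.
Reserves 15.0 ≥ 12 months; credit score 807 ≥ 720.
Both override conditions satisfied; DTI exception granted.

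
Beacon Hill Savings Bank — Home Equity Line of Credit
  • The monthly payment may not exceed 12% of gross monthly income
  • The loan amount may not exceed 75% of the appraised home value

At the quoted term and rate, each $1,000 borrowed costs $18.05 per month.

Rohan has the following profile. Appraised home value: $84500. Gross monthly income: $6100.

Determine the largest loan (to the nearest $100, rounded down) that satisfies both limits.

$40,500

Payment cap: 12% × $6,100 = $732/month.
At $18.05 per $1,000, that supports 732/18.05 × 1,000 ≈ $40,554 → $40,500.
LTV cap: 75% × $84,500 = $63,375 → $63,300.
Binding constraint: payment-to-income.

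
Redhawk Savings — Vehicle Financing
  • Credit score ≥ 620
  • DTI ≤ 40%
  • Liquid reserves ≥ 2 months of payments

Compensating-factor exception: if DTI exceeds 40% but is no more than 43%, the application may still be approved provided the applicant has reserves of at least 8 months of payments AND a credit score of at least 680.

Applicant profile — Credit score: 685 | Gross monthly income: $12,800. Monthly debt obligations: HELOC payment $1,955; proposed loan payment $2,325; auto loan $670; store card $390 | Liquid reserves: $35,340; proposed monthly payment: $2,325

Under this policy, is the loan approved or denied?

Credit score 685 ≥ 620 (meets base)
Total debts = (1,955 + 2,325 + 670 + 390) = 5,340. DTI: 5,340 ÷ 12,800 = 41.7%, over the 40% base limit.
Reserves = 35,340/2,325 = 15.2 months ≥ 2
41.7% falls in the override range (40%–43%), so the compensating-factor test applies.
Override check — reserves: 15.2 mo (ok); score: 685 (ok).
Both override conditions satisfied; DTI exception granted.

Approved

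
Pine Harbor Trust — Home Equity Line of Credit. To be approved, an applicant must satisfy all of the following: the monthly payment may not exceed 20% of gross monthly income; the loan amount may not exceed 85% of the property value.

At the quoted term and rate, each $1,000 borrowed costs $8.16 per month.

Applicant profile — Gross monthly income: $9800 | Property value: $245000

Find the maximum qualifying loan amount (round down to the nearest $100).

$208,200

Payment cap: 20% × $9,800 = $1,960/month.
At $8.16 per $1,000, that supports 1,960/8.16 × 1,000 ≈ $240,196 → $240,100.
LTV cap: 85% × $245,000 = $208,250 → $208,200.
Binding constraint: loan-to-value.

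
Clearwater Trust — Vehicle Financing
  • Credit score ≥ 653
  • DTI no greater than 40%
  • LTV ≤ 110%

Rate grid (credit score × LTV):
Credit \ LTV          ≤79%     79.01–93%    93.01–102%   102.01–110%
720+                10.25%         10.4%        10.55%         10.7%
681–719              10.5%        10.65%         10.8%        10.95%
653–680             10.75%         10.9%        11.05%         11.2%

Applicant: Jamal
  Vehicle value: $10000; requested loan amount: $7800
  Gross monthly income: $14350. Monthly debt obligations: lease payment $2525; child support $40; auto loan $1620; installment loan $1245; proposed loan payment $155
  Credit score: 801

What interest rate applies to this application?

Credit score 801 ≥ 653; Total monthly debts = (2,525 + 40 + 1,620 + 1,245 + 155) = 5,585. DTI = 5,585/14,350 = 38.9% ≤ 40%
LTV = 7,800/10,000 = 78% ≤ 110%
Score 801 is in the 720+ band; LTV 78% is in the ≤79% band → 10.25%.

10.25%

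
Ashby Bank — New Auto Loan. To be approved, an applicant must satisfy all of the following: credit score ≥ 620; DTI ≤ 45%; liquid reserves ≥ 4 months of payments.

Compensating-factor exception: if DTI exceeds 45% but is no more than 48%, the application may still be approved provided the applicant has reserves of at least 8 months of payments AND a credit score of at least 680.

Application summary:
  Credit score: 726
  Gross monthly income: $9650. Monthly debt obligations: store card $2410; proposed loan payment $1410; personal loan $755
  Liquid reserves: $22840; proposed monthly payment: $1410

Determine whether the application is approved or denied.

Credit score 726 ≥ 620 (meets base)
Total debts = (2,410 + 1,410 + 755) = 4,575. DTI = 4,575/9,650 = 47.4% > 45% — standard DTI limit exceeded.
Reserves: 22,840 ÷ 1,410 = 16.2 months (meets 4-month minimum)
DTI 47.4% is within the 45%–48% exception band; checking compensating factors.
Reserves 16.2 ≥ 8 months; credit score 726 ≥ 680.
Both override conditions satisfied; DTI exception granted.

Approved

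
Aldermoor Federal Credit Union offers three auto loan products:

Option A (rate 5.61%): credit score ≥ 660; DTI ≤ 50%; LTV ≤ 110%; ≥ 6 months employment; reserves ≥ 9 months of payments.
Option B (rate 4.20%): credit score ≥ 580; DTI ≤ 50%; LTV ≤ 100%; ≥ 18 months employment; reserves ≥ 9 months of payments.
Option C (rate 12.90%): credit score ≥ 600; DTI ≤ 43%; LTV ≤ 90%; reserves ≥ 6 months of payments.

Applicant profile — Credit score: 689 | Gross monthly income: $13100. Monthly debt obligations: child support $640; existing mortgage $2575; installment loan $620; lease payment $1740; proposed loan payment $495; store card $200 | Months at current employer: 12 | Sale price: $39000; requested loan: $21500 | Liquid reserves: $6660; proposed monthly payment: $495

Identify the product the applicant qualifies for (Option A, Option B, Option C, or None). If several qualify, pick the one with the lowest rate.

Option A

Total debts = (640 + 2,575 + 620 + 1,740 + 495 + 200) = 6,270; DTI = 6,270/13,100 = 47.9%.
LTV = 21,500/39,000 = 55.1%.
Reserves = 6,660/495 = 13.5 months.
Option A: score 689 ≥ 660; DTI 47.9% ≤ 50%; LTV 55.1% ≤ 110%; employment 12 ≥ 6 mo; reserves 13.5 ≥ 9 mo → qualifies.
Option B: score 689 ≥ 580; DTI 47.9% ≤ 50%; LTV 55.1% ≤ 100%; employment 12 < 18 mo; reserves 13.5 ≥ 9 mo → does not qualify.
Option C: score 689 ≥ 600; DTI 47.9% > 43%; LTV 55.1% ≤ 90%; reserves 13.5 ≥ 6 mo → does not qualify.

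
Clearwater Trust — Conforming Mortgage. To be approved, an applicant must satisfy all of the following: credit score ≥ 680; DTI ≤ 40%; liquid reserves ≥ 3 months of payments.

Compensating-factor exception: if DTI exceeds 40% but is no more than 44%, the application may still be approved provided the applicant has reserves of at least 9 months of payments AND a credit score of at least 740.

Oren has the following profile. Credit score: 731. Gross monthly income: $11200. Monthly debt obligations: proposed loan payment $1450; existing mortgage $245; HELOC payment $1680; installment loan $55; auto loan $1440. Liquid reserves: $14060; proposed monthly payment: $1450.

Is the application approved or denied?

Credit score 731 ≥ 680 (meets base)
Total debts = (1,450 + 245 + 1,680 + 55 + 1,440) = 4,870. DTI: 4,870 ÷ 11,200 = 43.5%, over the 40% base limit.
Reserves = 14,060/1,450 = 9.7 months ≥ 3
DTI 43.5% is within the 40%–44% exception band; checking compensating factors.
Reserves 9.7 ≥ 9 months; credit score 731 < 740.
Override conditions not both satisfied; exception does not apply.

Denied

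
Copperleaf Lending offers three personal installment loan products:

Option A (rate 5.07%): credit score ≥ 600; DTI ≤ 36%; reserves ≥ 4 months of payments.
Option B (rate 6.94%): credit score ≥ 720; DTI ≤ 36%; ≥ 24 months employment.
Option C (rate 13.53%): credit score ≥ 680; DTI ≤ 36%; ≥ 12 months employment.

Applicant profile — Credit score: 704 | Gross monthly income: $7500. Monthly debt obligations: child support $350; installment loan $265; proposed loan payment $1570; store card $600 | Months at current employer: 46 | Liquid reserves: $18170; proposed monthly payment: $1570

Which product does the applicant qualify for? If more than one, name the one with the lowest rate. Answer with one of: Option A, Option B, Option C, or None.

None

Total debts = (350 + 265 + 1,570 + 600) = 2,785; DTI = 2,785/7,500 = 37.1%.
Reserves = 18,170/1,570 = 11.6 months.
Option A: score 704 ≥ 600; DTI 37.1% > 36%; reserves 11.6 ≥ 4 mo → does not qualify.
Option B: score 704 < 720; DTI 37.1% > 36%; employment 46 ≥ 24 mo → does not qualify.
Option C: score 704 ≥ 680; DTI 37.1% > 36%; employment 46 ≥ 12 mo → does not qualify.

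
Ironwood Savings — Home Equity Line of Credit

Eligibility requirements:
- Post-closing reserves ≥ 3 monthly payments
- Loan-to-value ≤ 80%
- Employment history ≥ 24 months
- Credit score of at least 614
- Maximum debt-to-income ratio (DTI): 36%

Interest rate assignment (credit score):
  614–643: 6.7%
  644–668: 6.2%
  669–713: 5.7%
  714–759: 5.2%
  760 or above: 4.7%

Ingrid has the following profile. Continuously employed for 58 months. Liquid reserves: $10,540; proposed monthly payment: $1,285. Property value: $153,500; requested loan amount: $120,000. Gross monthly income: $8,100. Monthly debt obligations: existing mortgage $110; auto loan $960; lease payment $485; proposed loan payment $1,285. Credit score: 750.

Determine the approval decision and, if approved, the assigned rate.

Credit score 750 ≥ 614 (meets minimum)
LTV = 120,000/153,500 = 78.2% ≤ 80%
Reserves: 10,540 ÷ 1,285 = 8.2 months (meets 3-month minimum)
Total monthly debts = (110 + 960 + 485 + 1,285) = 2,840. DTI: 2,840 ÷ 8,100 = 35.1%, within the 36% cap
Employment 58 ≥ 24 months
All requirements met. Score 750 falls in the 714–759 tier → 5.2%.

Approved at 5.2%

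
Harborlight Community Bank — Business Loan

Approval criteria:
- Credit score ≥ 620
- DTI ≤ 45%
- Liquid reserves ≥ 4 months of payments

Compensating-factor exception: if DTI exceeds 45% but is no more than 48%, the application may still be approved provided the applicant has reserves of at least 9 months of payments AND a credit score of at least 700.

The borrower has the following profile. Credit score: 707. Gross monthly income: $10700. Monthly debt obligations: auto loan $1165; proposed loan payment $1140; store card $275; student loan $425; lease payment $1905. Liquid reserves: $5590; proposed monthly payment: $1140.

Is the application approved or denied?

Credit score 707 ≥ 620 (meets base)
Total debts = (1,165 + 1,140 + 275 + 425 + 1,905) = 4,910. DTI: 4,910 ÷ 10,700 = 45.9%, over the 45% base limit.
Reserves: 5,590 ÷ 1,140 = 4.9 months (meets 4-month minimum)
DTI 45.9% is within the 45%–48% exception band; checking compensating factors.
Reserves 4.9 < 9 months; credit score 707 ≥ 700.
Override conditions not both satisfied; exception does not apply.

Denied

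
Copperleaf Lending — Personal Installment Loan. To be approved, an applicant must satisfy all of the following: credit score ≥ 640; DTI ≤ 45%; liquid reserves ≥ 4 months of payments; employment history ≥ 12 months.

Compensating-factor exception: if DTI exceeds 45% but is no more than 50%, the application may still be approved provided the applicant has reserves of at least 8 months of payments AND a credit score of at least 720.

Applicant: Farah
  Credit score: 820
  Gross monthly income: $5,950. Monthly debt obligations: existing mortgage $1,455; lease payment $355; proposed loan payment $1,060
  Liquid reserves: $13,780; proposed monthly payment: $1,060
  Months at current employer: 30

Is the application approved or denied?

Approved

Credit score 820 ≥ 640 (meets base)
Total debts = (1,455 + 355 + 1,060) = 2,870. DTI: 2,870 ÷ 5,950 = 48.2%, over the 45% base limit.
Reserves: 13,780 ÷ 1,060 = 13.0 months (meets 4-month minimum)
Employment 30 ≥ 12 months
48.2% falls in the override range (45%–50%), so the compensating-factor test applies.
Reserves 13.0 ≥ 8 months; credit score 820 ≥ 720.
Both compensating conditions met → exception applies.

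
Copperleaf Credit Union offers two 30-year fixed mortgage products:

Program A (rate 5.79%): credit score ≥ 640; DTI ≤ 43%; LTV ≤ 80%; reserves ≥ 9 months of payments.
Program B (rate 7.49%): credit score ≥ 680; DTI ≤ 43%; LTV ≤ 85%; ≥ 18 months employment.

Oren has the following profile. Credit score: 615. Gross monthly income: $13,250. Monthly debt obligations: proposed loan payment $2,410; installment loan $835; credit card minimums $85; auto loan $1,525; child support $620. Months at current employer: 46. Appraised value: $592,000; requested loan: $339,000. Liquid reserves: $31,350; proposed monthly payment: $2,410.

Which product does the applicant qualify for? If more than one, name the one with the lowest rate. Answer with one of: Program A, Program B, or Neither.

Neither

Total debts = (2,410 + 835 + 85 + 1,525 + 620) = 5,475; DTI = 5,475/13,250 = 41.3%.
LTV = 339,000/592,000 = 57.3%.
Reserves = 31,350/2,410 = 13.0 months.
Program A: score 615 < 640; DTI 41.3% ≤ 43%; LTV 57.3% ≤ 80%; reserves 13.0 ≥ 9 mo → does not qualify.
Program B: score 615 < 680; DTI 41.3% ≤ 43%; LTV 57.3% ≤ 85%; employment 46 ≥ 18 mo → does not qualify.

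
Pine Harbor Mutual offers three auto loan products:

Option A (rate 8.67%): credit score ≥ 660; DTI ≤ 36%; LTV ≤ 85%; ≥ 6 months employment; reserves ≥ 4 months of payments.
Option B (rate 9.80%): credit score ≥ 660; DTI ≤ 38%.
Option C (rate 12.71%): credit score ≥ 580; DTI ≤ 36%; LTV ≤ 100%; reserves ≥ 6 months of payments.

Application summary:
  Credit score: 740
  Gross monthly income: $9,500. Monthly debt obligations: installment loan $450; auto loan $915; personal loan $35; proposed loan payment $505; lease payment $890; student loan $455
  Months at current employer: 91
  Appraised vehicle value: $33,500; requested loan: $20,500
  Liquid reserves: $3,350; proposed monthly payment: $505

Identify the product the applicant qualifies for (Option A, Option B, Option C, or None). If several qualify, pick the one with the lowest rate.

Option A

Total debts = (450 + 915 + 35 + 505 + 890 + 455) = 3,250; DTI = 3,250/9,500 = 34.2%.
LTV = 20,500/33,500 = 61.2%.
Reserves = 3,350/505 = 6.6 months.
Option A: score 740 ≥ 660; DTI 34.2% ≤ 36%; LTV 61.2% ≤ 85%; employment 91 ≥ 6 mo; reserves 6.6 ≥ 4 mo → qualifies.
Option B: score 740 ≥ 660; DTI 34.2% ≤ 38% → qualifies.
Option C: score 740 ≥ 580; DTI 34.2% ≤ 36%; LTV 61.2% ≤ 100%; reserves 6.6 ≥ 6 mo → qualifies.
Qualifying: Option A, Option B, Option C. Lowest rate is 8.67% → Option A.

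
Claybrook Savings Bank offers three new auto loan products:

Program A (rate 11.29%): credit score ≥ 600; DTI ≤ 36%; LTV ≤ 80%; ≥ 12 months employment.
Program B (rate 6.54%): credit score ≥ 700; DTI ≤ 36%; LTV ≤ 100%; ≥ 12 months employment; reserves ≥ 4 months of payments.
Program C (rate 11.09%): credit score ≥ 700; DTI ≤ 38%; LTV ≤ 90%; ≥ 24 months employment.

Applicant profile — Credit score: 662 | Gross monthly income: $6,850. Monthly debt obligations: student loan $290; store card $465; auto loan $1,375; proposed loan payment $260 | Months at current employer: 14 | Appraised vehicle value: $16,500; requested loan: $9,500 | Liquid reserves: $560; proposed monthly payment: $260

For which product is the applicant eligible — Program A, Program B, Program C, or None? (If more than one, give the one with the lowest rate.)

Program A

Total debts = (290 + 465 + 1,375 + 260) = 2,390; DTI = 2,390/6,850 = 34.9%.
LTV = 9,500/16,500 = 57.6%.
Reserves = 560/260 = 2.2 months.
Program A: score 662 ≥ 600; DTI 34.9% ≤ 36%; LTV 57.6% ≤ 80%; employment 14 ≥ 12 mo → qualifies.
Program B: score 662 < 700; DTI 34.9% ≤ 36%; LTV 57.6% ≤ 100%; employment 14 ≥ 12 mo; reserves 2.2 < 4 mo → does not qualify.
Program C: score 662 < 700; DTI 34.9% ≤ 38%; LTV 57.6% ≤ 90%; employment 14 < 24 mo → does not qualify.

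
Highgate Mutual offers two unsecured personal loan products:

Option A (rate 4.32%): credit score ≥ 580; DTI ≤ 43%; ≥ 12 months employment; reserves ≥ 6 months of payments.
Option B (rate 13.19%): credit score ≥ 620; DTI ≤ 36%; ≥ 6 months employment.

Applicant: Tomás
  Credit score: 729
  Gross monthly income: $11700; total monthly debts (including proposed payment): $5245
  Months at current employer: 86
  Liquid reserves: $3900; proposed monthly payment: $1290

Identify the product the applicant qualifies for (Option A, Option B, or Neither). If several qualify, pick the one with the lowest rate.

DTI = 5,245/11,700 = 44.8%.
Reserves = 3,900/1,290 = 3.0 months.
Option A: score 729 ≥ 580; DTI 44.8% > 43%; employment 86 ≥ 12 mo; reserves 3.0 < 6 mo → does not qualify.
Option B: score 729 ≥ 620; DTI 44.8% > 36%; employment 86 ≥ 6 mo → does not qualify.

Neither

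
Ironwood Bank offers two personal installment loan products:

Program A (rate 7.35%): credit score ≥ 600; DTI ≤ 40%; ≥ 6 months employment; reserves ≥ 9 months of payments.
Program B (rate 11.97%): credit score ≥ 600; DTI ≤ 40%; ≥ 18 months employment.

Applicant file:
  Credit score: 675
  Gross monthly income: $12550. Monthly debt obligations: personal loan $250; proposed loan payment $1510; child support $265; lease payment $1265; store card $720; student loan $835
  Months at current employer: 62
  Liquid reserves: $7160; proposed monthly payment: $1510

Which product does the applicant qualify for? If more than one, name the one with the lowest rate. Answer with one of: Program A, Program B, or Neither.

Program B

Total debts = (250 + 1,510 + 265 + 1,265 + 720 + 835) = 4,845; DTI = 4,845/12,550 = 38.6%.
Reserves = 7,160/1,510 = 4.7 months.
Program A: score 675 ≥ 600; DTI 38.6% ≤ 40%; employment 62 ≥ 6 mo; reserves 4.7 < 9 mo → does not qualify.
Program B: score 675 ≥ 600; DTI 38.6% ≤ 40%; employment 62 ≥ 18 mo → qualifies.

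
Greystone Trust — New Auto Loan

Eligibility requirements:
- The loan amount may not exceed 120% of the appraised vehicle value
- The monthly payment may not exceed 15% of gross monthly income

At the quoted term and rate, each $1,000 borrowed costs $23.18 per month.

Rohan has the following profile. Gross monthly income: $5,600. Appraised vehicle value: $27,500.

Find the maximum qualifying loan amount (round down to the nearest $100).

$33,000

Payment cap: 15% × $5,600 = $840/month.
At $23.18 per $1,000, that supports 840/23.18 × 1,000 ≈ $36,238 → $36,200.
LTV cap: 120% × $27,500 = $33,000 → $33,000.
Binding constraint: loan-to-value.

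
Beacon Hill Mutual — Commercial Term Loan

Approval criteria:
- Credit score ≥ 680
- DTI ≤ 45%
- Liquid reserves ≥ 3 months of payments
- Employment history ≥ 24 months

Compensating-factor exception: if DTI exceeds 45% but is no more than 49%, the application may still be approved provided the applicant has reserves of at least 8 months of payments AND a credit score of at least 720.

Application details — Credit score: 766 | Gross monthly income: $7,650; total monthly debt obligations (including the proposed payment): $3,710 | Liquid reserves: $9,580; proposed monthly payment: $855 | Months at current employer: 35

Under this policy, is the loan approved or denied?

Credit score 766 ≥ 680 (meets base)
DTI = 3,710/7,650 = 48.5% > 45% — standard DTI limit exceeded.
Reserves = 9,580/855 = 11.2 months ≥ 3
Employment 35 ≥ 24 months
DTI 48.5% is within the 45%–49% exception band; checking compensating factors.
Override check — reserves: 11.2 mo (ok); score: 766 (ok).
Both compensating conditions met → exception applies.

Approved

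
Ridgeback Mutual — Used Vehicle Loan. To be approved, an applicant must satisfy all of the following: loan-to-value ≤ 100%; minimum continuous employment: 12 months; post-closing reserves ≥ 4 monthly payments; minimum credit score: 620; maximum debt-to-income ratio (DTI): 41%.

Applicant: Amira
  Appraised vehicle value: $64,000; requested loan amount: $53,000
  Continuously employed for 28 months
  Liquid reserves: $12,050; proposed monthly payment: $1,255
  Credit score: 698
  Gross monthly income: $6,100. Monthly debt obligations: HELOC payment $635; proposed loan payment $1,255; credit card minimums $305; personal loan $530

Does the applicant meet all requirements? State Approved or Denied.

LTV = 53,000/64,000 = 82.8% ≤ 100%
Employment 28 ≥ 12 months
Reserves = 12,050/1,255 = 9.6 months ≥ 4
Credit score 698 ≥ 620 (meets)
Total monthly debts = (635 + 1,255 + 305 + 530) = 2,725. DTI: 2,725 ÷ 6,100 = 44.7%, exceeds the 41% cap
Fails on DTI.

Denied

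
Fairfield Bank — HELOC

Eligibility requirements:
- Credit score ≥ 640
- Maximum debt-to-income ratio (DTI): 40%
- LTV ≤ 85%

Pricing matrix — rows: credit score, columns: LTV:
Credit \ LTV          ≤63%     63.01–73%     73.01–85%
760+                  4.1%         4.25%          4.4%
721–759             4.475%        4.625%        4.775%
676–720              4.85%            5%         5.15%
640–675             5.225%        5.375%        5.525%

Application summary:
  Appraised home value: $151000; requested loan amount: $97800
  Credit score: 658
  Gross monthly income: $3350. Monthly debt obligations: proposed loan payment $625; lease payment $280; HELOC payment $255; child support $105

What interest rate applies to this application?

Credit score 658 ≥ 640; Total monthly debts = (625 + 280 + 255 + 105) = 1,265. DTI = 1,265/3,350 = 37.8% ≤ 40%
LTV = 97,800/151,000 = 64.8% ≤ 85%
Credit 658 → row 640–675; LTV 64.8% → column 63.01–73%. Grid cell → 5.375%.

5.375%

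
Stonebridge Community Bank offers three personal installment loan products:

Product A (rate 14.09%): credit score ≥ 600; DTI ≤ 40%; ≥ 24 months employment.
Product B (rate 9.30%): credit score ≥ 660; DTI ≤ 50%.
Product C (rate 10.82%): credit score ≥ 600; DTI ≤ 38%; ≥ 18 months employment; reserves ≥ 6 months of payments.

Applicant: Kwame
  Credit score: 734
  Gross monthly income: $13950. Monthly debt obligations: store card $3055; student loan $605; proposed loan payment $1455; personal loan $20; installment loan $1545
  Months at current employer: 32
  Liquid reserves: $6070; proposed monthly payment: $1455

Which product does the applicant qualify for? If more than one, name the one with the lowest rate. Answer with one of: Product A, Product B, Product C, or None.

Product B

Total debts = (3,055 + 605 + 1,455 + 20 + 1,545) = 6,680; DTI = 6,680/13,950 = 47.9%.
Reserves = 6,070/1,455 = 4.2 months.
Product A: score 734 ≥ 600; DTI 47.9% > 40%; employment 32 ≥ 24 mo → does not qualify.
Product B: score 734 ≥ 660; DTI 47.9% ≤ 50% → qualifies.
Product C: score 734 ≥ 600; DTI 47.9% > 38%; employment 32 ≥ 18 mo; reserves 4.2 < 6 mo → does not qualify.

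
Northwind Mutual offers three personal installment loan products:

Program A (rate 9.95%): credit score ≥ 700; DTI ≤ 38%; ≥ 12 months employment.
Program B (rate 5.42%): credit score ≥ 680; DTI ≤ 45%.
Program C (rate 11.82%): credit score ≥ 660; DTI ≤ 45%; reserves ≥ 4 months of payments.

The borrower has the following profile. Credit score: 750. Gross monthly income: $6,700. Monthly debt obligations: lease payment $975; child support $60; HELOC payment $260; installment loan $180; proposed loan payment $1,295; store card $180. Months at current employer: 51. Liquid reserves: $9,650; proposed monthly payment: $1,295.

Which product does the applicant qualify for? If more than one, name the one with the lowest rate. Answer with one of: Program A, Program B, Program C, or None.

Program B

Total debts = (975 + 60 + 260 + 180 + 1,295 + 180) = 2,950; DTI = 2,950/6,700 = 44%.
Reserves = 9,650/1,295 = 7.5 months.
Program A: score 750 ≥ 700; DTI 44% > 38%; employment 51 ≥ 12 mo → does not qualify.
Program B: score 750 ≥ 680; DTI 44% ≤ 45% → qualifies.
Program C: score 750 ≥ 660; DTI 44% ≤ 45%; reserves 7.5 ≥ 4 mo → qualifies.
Qualifying: Program B, Program C. Lowest rate is 5.42% → Program B.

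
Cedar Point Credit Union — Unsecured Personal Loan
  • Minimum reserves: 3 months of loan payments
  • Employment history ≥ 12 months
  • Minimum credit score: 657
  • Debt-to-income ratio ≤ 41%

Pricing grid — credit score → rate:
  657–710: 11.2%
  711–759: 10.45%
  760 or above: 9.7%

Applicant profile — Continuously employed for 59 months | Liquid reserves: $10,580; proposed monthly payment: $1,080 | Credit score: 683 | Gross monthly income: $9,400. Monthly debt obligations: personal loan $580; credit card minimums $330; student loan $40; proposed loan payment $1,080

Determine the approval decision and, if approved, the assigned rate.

Credit score 683 ≥ 657 (meets minimum)
Total monthly debts = (580 + 330 + 40 + 1,080) = 2,030. Debt-to-income = 2,030/9,400 = 21.6% — meets 41% limit
Employment 59 ≥ 12 months
Reserves = 10,580/1,080 = 9.8 months ≥ 3
All requirements met. Score 683 falls in the 657–710 tier → 11.2%.

Approved at 11.2%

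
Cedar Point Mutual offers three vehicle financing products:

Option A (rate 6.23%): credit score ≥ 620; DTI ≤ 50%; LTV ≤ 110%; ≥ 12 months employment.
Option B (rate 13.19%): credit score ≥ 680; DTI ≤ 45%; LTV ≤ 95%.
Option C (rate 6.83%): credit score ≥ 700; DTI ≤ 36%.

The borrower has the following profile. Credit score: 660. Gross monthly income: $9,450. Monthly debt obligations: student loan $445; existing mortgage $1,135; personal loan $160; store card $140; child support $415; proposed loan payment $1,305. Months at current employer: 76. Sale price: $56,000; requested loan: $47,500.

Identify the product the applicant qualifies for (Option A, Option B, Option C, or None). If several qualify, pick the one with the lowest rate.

Option A

Total debts = (445 + 1,135 + 160 + 140 + 415 + 1,305) = 3,600; DTI = 3,600/9,450 = 38.1%.
LTV = 47,500/56,000 = 84.8%.
Option A: score 660 ≥ 620; DTI 38.1% ≤ 50%; LTV 84.8% ≤ 110%; employment 76 ≥ 12 mo → qualifies.
Option B: score 660 < 680; DTI 38.1% ≤ 45%; LTV 84.8% ≤ 95% → does not qualify.
Option C: score 660 < 700; DTI 38.1% > 36% → does not qualify.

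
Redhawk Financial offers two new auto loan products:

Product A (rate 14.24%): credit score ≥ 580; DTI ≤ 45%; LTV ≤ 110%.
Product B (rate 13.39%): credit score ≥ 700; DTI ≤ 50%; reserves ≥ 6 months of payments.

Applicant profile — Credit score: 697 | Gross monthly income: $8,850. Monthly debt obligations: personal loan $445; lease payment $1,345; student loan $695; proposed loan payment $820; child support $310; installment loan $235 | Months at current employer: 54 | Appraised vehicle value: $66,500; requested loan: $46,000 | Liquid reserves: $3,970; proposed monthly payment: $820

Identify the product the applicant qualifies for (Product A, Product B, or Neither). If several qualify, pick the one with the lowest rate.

Total debts = (445 + 1,345 + 695 + 820 + 310 + 235) = 3,850; DTI = 3,850/8,850 = 43.5%.
LTV = 46,000/66,500 = 69.2%.
Reserves = 3,970/820 = 4.8 months.
Product A: score 697 ≥ 580; DTI 43.5% ≤ 45%; LTV 69.2% ≤ 110% → qualifies.
Product B: score 697 < 700; DTI 43.5% ≤ 50%; reserves 4.8 < 6 mo → does not qualify.

Product A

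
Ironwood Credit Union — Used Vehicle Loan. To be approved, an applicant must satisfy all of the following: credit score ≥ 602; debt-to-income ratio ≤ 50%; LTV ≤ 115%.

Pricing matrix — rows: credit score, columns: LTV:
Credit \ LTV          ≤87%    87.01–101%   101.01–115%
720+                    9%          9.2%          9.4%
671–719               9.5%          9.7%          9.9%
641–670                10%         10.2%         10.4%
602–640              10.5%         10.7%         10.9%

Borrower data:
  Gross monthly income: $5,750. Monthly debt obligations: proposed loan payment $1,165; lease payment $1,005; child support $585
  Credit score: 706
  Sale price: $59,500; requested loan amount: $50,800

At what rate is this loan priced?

Credit score 706 ≥ 602; Total monthly debts = (1,165 + 1,005 + 585) = 2,755. DTI = 2,755/5,750 = 47.9% ≤ 50%
LTV: 50,800 ÷ 59,500 = 85.4%, within 115% cap
Score 706 is in the 671–719 band; LTV 85.4% is in the ≤87% band → 9.5%.

9.5%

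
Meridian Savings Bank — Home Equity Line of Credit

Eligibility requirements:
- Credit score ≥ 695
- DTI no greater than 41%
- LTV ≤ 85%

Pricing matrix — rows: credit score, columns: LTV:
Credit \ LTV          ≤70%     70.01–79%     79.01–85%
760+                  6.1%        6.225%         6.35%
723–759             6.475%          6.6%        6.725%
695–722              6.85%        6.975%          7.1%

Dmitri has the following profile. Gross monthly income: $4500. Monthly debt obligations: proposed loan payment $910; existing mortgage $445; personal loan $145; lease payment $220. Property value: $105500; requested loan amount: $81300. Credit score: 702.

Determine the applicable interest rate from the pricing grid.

6.975%

Credit score 702 ≥ 695; Total monthly debts = (910 + 445 + 145 + 220) = 1,720. DTI = 1,720/4,500 = 38.2% ≤ 41%
LTV = 81,300/105,500 = 77.1% ≤ 85%
Row: 702 falls in 695–722. Column: 77.1% falls in 70.01–79%. Rate = 6.975%.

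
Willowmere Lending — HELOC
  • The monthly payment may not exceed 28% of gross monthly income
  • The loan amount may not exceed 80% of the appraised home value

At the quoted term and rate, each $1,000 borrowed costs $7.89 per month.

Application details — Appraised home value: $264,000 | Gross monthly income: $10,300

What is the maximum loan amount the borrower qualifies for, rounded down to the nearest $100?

Payment cap: 28% × $10,300 = $2,884/month.
At $7.89 per $1,000, that supports 2,884/7.89 × 1,000 ≈ $365,525 → $365,500.
LTV cap: 80% × $264,000 = $211,200 → $211,200.
Binding constraint: loan-to-value.

$211,200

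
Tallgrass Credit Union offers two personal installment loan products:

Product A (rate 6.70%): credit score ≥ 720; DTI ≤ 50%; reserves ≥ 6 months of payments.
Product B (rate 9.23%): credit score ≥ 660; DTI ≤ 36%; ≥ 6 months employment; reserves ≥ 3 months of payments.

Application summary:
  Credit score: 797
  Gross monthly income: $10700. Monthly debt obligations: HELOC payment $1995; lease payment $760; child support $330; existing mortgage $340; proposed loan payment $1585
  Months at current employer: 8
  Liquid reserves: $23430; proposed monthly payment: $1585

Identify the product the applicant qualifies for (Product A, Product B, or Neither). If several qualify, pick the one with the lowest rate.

Product A

Total debts = (1,995 + 760 + 330 + 340 + 1,585) = 5,010; DTI = 5,010/10,700 = 46.8%.
Reserves = 23,430/1,585 = 14.8 months.
Product A: score 797 ≥ 720; DTI 46.8% ≤ 50%; reserves 14.8 ≥ 6 mo → qualifies.
Product B: score 797 ≥ 660; DTI 46.8% > 36%; employment 8 ≥ 6 mo; reserves 14.8 ≥ 3 mo → does not qualify.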